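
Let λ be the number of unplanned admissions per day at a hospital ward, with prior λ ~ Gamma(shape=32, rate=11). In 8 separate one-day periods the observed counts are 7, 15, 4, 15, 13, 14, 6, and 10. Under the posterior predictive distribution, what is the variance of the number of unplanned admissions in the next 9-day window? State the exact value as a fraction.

29232/361

Total count: 7 + 15 + 4 + 15 + 13 + 14 + 6 + 10 = 84.
Total exposure: 8 days.
Conjugate update: add total count to the shape and total exposure to the rate, giving Gamma(116, 19).
The posterior predictive for a window of length T is Negative Binomial with variance T·α'·(β'+T)/β'² = 9·116·28/361 = 29232/361.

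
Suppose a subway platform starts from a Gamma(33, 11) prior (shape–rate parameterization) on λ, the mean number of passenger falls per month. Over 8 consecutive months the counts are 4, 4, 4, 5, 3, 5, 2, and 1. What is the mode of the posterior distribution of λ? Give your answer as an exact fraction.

Total count: 4 + 4 + 4 + 5 + 3 + 5 + 2 + 1 = 28.
Total exposure: 8 months.
Gamma(α, β) with Poisson data over total exposure Σt gives posterior Gamma(α+Σx, β+Σt) = Gamma(61, 19).
Posterior mode = (α'−1)/β' = 60/19.

60/19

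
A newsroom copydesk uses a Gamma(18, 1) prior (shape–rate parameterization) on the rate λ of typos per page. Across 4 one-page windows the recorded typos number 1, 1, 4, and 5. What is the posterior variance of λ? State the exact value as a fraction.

Total count: 1 + 1 + 4 + 5 = 11.
Total exposure: 4 pages.
Posterior: α' = 18 + 11 = 29, β' = 1 + 4 = 5.
Posterior variance = α'/β'² = 29/25.

29/25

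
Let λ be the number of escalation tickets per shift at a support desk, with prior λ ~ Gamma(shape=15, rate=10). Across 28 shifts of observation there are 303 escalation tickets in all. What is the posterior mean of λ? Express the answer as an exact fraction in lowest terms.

Total count 303 over total exposure 28 shifts.
The Gamma prior is conjugate for the Poisson rate, so λ | data ~ Gamma(15+303, 10+28) = Gamma(318, 38).
Posterior mean = α'/β' = 318/38 = 159/19.

159/19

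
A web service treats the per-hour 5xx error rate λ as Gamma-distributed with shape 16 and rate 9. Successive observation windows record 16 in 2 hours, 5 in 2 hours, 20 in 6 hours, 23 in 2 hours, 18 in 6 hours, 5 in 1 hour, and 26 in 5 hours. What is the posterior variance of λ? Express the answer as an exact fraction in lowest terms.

Total count: 16 + 5 + 20 + 23 + 18 + 5 + 26 = 113.
Total exposure: 2 + 2 + 6 + 2 + 6 + 1 + 5 = 24 hours.
Conjugate update: add total count to the shape and total exposure to the rate, giving Gamma(129, 33).
Posterior variance = α'/β'² = 129/1089 = 43/363.

43/363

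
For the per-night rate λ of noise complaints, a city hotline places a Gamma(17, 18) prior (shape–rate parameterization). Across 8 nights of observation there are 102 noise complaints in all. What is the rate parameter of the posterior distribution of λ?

26

Total count 102 over total exposure 8 nights.
Conjugate update: add total count to the shape and total exposure to the rate, giving Gamma(119, 26).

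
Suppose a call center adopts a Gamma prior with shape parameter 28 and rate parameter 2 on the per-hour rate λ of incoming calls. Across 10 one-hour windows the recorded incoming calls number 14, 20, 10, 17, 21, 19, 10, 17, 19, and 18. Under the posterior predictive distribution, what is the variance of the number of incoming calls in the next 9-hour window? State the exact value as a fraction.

4053/16

Total count: 14 + 20 + 10 + 17 + 21 + 19 + 10 + 17 + 19 + 18 = 165.
Total exposure: 10 hours.
Posterior: α' = 28 + 165 = 193, β' = 2 + 10 = 12.
The posterior predictive for a window of length T is Negative Binomial with variance T·α'·(β'+T)/β'² = 9·193·21/144 = 4053/16.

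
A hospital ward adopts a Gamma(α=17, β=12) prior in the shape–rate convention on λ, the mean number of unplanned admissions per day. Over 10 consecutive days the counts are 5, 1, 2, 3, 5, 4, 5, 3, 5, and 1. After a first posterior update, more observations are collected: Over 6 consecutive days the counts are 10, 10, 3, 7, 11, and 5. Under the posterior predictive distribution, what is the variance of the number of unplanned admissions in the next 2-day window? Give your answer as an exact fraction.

Total count: 5 + 1 + 2 + 3 + 5 + 4 + 5 + 3 + 5 + 1 = 34.
Total exposure: 10 days.
After the first batch: Gamma(17 + 34, 12 + 10) = Gamma(51, 22).
Total count: 10 + 10 + 3 + 7 + 11 + 5 = 46.
Total exposure: 6 days.
After the second batch: Gamma(51 + 46, 22 + 6) = Gamma(97, 28).
The posterior predictive for a window of length T is Negative Binomial with variance T·α'·(β'+T)/β'² = 2·97·30/784 = 1455/196.

1455/196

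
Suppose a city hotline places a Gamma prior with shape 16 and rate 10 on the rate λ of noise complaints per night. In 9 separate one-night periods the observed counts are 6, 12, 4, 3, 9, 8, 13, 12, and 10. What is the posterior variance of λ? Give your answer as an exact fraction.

Total count: 6 + 12 + 4 + 3 + 9 + 8 + 13 + 12 + 10 = 77.
Total exposure: 9 nights.
Posterior: α' = 16 + 77 = 93, β' = 10 + 9 = 19.
Posterior variance = α'/β'² = 93/361.

93/361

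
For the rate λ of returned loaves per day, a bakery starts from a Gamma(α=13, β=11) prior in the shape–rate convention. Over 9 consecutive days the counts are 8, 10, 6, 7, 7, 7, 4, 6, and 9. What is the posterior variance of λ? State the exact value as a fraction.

Total count: 8 + 10 + 6 + 7 + 7 + 7 + 4 + 6 + 9 = 64.
Total exposure: 9 days.
The Gamma prior is conjugate for the Poisson rate, so λ | data ~ Gamma(13+64, 11+9) = Gamma(77, 20).
Posterior variance = α'/β'² = 77/400.

77/400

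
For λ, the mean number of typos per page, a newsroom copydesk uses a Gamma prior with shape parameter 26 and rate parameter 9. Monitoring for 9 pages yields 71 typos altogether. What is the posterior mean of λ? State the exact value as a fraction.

97/18

Total count 71 over total exposure 9 pages.
The Gamma prior is conjugate for the Poisson rate, so λ | data ~ Gamma(26+71, 9+9) = Gamma(97, 18).
Posterior mean = α'/β' = 97/18.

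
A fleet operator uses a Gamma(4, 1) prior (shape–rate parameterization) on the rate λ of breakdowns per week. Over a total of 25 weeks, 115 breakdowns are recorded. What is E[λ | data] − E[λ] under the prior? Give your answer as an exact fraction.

15/26

Total count 115 over total exposure 25 weeks.
The Gamma prior is conjugate for the Poisson rate, so λ | data ~ Gamma(4+115, 1+25) = Gamma(119, 26).
Posterior mean = 119/26 = 119/26; prior mean = 4/1 = 4. Difference = 119/26 − 4 = 15/26.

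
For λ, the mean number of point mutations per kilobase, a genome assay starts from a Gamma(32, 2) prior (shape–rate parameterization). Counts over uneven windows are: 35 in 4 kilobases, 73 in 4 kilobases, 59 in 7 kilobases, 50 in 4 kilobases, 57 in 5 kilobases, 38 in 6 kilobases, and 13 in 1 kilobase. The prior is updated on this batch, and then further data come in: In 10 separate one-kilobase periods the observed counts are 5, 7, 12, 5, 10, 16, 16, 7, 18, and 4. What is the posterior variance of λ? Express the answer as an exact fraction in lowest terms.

457/1849

Total count: 35 + 73 + 59 + 50 + 57 + 38 + 13 = 325.
Total exposure: 4 + 4 + 7 + 4 + 5 + 6 + 1 = 31 kilobases.
After the first batch: Gamma(32 + 325, 2 + 31) = Gamma(357, 33).
Total count: 5 + 7 + 12 + 5 + 10 + 16 + 16 + 7 + 18 + 4 = 100.
Total exposure: 10 kilobases.
After the second batch: Gamma(357 + 100, 33 + 10) = Gamma(457, 43).
Posterior variance = α'/β'² = 457/1849.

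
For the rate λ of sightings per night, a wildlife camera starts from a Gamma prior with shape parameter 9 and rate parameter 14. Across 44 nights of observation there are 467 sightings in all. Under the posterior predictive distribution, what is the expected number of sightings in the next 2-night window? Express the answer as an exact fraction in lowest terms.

476/29

Total count 467 over total exposure 44 nights.
By Gamma–Poisson conjugacy, the posterior is Gamma(α + Σx, β + Σt) = Gamma(9 + 467, 14 + 44) = Gamma(476, 58).
Predictive mean over a 2-night window = T·E[λ|data] = 2·476/58 = 476/29.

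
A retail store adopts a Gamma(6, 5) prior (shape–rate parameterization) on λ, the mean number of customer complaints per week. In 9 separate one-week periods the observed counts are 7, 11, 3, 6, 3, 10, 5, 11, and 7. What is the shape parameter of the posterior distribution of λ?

Total count: 7 + 11 + 3 + 6 + 3 + 10 + 5 + 11 + 7 = 63.
Total exposure: 9 weeks.
By Gamma–Poisson conjugacy, the posterior is Gamma(α + Σx, β + Σt) = Gamma(6 + 63, 5 + 9) = Gamma(69, 14).

69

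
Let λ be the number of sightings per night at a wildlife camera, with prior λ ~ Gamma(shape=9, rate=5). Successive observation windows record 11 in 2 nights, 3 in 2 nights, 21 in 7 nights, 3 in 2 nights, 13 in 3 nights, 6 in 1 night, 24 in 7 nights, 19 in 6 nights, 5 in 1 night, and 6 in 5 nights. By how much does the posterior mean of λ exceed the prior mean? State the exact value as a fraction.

231/205

Total count: 11 + 3 + 21 + 3 + 13 + 6 + 24 + 19 + 5 + 6 = 111.
Total exposure: 2 + 2 + 7 + 2 + 3 + 1 + 7 + 6 + 1 + 5 = 36 nights.
Gamma(α, β) with Poisson data over total exposure Σt gives posterior Gamma(α+Σx, β+Σt) = Gamma(120, 41).
Posterior mean = 120/41 = 120/41; prior mean = 9/5 = 9/5. Difference = 120/41 − 9/5 = 231/205.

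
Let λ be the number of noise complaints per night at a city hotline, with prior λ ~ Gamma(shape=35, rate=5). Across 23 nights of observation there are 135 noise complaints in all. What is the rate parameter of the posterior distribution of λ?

Total count 135 over total exposure 23 nights.
Conjugate update: add total count to the shape and total exposure to the rate, giving Gamma(170, 28).

28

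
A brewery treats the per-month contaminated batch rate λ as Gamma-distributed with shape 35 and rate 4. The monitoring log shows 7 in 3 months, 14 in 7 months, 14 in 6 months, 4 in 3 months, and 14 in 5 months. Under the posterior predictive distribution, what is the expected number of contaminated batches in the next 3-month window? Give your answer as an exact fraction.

66/7

Total count: 7 + 14 + 14 + 4 + 14 = 53.
Total exposure: 3 + 7 + 6 + 3 + 5 = 24 months.
Conjugate update: add total count to the shape and total exposure to the rate, giving Gamma(88, 28).
Predictive mean over a 3-month window = T·E[λ|data] = 3·88/28 = 66/7.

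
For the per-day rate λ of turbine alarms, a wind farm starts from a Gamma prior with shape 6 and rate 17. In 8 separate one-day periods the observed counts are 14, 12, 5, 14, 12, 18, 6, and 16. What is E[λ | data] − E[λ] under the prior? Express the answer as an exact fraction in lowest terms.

1601/425

Total count: 14 + 12 + 5 + 14 + 12 + 18 + 6 + 16 = 97.
Total exposure: 8 days.
By Gamma–Poisson conjugacy, the posterior is Gamma(α + Σx, β + Σt) = Gamma(6 + 97, 17 + 8) = Gamma(103, 25).
Posterior mean = 103/25 = 103/25; prior mean = 6/17 = 6/17. Difference = 103/25 − 6/17 = 1601/425.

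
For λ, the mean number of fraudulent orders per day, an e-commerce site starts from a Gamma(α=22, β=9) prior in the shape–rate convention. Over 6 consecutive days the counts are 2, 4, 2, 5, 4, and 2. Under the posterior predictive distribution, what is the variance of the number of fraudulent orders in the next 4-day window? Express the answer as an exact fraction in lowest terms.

Total count: 2 + 4 + 2 + 5 + 4 + 2 = 19.
Total exposure: 6 days.
By Gamma–Poisson conjugacy, the posterior is Gamma(α + Σx, β + Σt) = Gamma(22 + 19, 9 + 6) = Gamma(41, 15).
The posterior predictive for a window of length T is Negative Binomial with variance T·α'·(β'+T)/β'² = 4·41·19/225 = 3116/225.

3116/225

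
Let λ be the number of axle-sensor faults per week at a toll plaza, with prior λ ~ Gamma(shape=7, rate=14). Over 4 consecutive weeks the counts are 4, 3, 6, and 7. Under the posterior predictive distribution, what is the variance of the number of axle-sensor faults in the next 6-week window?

Total count: 4 + 3 + 6 + 7 = 20.
Total exposure: 4 weeks.
Posterior: α' = 7 + 20 = 27, β' = 14 + 4 = 18.
The posterior predictive for a window of length T is Negative Binomial with variance T·α'·(β'+T)/β'² = 6·27·24/324 = 12.

12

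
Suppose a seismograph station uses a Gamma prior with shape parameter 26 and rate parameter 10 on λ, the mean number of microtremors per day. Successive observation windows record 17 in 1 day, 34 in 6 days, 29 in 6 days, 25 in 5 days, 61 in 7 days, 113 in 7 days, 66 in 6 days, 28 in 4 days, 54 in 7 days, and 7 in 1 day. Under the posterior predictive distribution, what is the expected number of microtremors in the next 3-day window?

Total count: 17 + 34 + 29 + 25 + 61 + 113 + 66 + 28 + 54 + 7 = 434.
Total exposure: 1 + 6 + 6 + 5 + 7 + 7 + 6 + 4 + 7 + 1 = 50 days.
Gamma(α, β) with Poisson data over total exposure Σt gives posterior Gamma(α+Σx, β+Σt) = Gamma(460, 60).
Predictive mean over a 3-day window = T·E[λ|data] = 3·460/60 = 23.

23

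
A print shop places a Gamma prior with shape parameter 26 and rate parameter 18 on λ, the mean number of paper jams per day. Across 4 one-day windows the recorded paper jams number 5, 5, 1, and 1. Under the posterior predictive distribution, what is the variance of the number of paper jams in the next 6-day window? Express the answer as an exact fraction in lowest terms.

Total count: 5 + 5 + 1 + 1 = 12.
Total exposure: 4 days.
Gamma(α, β) with Poisson data over total exposure Σt gives posterior Gamma(α+Σx, β+Σt) = Gamma(38, 22).
The posterior predictive for a window of length T is Negative Binomial with variance T·α'·(β'+T)/β'² = 6·38·28/484 = 1596/121.

1596/121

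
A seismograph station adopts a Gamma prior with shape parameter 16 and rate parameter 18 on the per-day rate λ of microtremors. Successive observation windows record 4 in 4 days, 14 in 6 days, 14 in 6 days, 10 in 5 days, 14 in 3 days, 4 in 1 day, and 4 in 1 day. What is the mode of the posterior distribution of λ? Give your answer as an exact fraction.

79/44

Total count: 4 + 14 + 14 + 10 + 14 + 4 + 4 = 64.
Total exposure: 4 + 6 + 6 + 5 + 3 + 1 + 1 = 26 days.
Gamma(α, β) with Poisson data over total exposure Σt gives posterior Gamma(α+Σx, β+Σt) = Gamma(80, 44).
Posterior mode = (α'−1)/β' = 79/44.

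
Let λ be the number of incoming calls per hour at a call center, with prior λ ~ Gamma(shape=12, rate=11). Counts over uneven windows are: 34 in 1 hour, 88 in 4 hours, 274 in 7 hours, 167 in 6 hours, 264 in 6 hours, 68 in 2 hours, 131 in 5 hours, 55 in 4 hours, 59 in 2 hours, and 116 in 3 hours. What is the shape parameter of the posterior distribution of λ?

1268

Total count: 34 + 88 + 274 + 167 + 264 + 68 + 131 + 55 + 59 + 116 = 1256.
Total exposure: 1 + 4 + 7 + 6 + 6 + 2 + 5 + 4 + 2 + 3 = 40 hours.
By Gamma–Poisson conjugacy, the posterior is Gamma(α + Σx, β + Σt) = Gamma(12 + 1256, 11 + 40) = Gamma(1268, 51).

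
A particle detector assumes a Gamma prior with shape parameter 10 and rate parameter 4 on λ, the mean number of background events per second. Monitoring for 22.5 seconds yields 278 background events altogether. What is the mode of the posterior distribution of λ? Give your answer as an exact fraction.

Total count 278 over total exposure 22.5 seconds.
Gamma(α, β) with Poisson data over total exposure Σt gives posterior Gamma(α+Σx, β+Σt) = Gamma(288, 53/2).
Posterior mode = (α'−1)/β' = 287/(53/2) = 574/53.

574/53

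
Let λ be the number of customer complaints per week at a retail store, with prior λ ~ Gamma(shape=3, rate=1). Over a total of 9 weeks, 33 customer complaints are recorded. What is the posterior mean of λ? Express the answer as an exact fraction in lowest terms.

18/5

Total count 33 over total exposure 9 weeks.
By Gamma–Poisson conjugacy, the posterior is Gamma(α + Σx, β + Σt) = Gamma(3 + 33, 1 + 9) = Gamma(36, 10).
Posterior mean = α'/β' = 36/10 = 18/5.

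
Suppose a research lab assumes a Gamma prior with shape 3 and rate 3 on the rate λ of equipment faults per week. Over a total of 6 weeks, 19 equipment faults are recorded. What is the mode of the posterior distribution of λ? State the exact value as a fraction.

Total count 19 over total exposure 6 weeks.
Posterior: α' = 3 + 19 = 22, β' = 3 + 6 = 9.
Posterior mode = (α'−1)/β' = 21/9 = 7/3.

7/3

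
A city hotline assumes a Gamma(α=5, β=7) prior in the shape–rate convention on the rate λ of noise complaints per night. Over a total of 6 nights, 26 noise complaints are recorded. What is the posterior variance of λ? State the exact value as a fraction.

Total count 26 over total exposure 6 nights.
By Gamma–Poisson conjugacy, the posterior is Gamma(α + Σx, β + Σt) = Gamma(5 + 26, 7 + 6) = Gamma(31, 13).
Posterior variance = α'/β'² = 31/169.

31/169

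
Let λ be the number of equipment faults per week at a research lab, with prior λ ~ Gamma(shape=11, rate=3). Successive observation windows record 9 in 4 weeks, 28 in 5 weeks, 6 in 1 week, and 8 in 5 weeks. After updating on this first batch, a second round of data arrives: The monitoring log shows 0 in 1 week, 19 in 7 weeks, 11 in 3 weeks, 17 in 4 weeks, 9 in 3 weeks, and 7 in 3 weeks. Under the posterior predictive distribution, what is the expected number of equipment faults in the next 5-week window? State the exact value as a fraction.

Total count: 9 + 28 + 6 + 8 = 51.
Total exposure: 4 + 5 + 1 + 5 = 15 weeks.
After the first batch: Gamma(11 + 51, 3 + 15) = Gamma(62, 18).
Total count: 0 + 19 + 11 + 17 + 9 + 7 = 63.
Total exposure: 1 + 7 + 3 + 4 + 3 + 3 = 21 weeks.
After the second batch: Gamma(62 + 63, 18 + 21) = Gamma(125, 39).
Predictive mean over a 5-week window = T·E[λ|data] = 5·125/39 = 625/39.

625/39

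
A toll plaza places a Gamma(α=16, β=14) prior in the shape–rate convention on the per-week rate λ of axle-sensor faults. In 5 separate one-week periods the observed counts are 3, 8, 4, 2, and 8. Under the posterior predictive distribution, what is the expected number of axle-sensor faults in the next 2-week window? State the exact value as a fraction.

Total count: 3 + 8 + 4 + 2 + 8 = 25.
Total exposure: 5 weeks.
Gamma(α, β) with Poisson data over total exposure Σt gives posterior Gamma(α+Σx, β+Σt) = Gamma(41, 19).
Predictive mean over a 2-week window = T·E[λ|data] = 2·41/19 = 82/19.

82/19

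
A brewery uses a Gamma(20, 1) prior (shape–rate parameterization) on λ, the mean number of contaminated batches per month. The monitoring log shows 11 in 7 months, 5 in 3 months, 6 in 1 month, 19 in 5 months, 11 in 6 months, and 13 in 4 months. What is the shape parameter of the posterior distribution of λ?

Total count: 11 + 5 + 6 + 19 + 11 + 13 = 65.
Total exposure: 7 + 3 + 1 + 5 + 6 + 4 = 26 months.
Conjugate update: add total count to the shape and total exposure to the rate, giving Gamma(85, 27).

85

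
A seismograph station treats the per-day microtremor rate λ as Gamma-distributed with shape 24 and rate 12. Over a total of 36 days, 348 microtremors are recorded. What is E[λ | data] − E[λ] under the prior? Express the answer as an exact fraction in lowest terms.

Total count 348 over total exposure 36 days.
By Gamma–Poisson conjugacy, the posterior is Gamma(α + Σx, β + Σt) = Gamma(24 + 348, 12 + 36) = Gamma(372, 48).
Posterior mean = 372/48 = 31/4; prior mean = 24/12 = 2. Difference = 31/4 − 2 = 23/4.

23/4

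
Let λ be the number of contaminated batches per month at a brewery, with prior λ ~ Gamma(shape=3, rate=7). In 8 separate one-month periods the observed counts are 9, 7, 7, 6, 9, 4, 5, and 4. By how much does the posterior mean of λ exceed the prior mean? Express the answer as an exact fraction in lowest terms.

111/35

Total count: 9 + 7 + 7 + 6 + 9 + 4 + 5 + 4 = 51.
Total exposure: 8 months.
Conjugate update: add total count to the shape and total exposure to the rate, giving Gamma(54, 15).
Posterior mean = 54/15 = 18/5; prior mean = 3/7 = 3/7. Difference = 18/5 − 3/7 = 111/35.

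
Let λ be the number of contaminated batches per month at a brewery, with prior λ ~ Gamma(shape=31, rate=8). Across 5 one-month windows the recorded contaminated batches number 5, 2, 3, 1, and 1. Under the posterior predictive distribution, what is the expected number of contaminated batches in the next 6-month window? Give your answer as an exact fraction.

Total count: 5 + 2 + 3 + 1 + 1 = 12.
Total exposure: 5 months.
By Gamma–Poisson conjugacy, the posterior is Gamma(α + Σx, β + Σt) = Gamma(31 + 12, 8 + 5) = Gamma(43, 13).
Predictive mean over a 6-month window = T·E[λ|data] = 6·43/13 = 258/13.

258/13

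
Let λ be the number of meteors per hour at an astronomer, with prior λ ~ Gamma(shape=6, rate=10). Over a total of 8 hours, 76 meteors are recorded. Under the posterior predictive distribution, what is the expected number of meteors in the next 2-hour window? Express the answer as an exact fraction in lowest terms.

Total count 76 over total exposure 8 hours.
Posterior: α' = 6 + 76 = 82, β' = 10 + 8 = 18.
Predictive mean over a 2-hour window = T·E[λ|data] = 2·82/18 = 82/9.

82/9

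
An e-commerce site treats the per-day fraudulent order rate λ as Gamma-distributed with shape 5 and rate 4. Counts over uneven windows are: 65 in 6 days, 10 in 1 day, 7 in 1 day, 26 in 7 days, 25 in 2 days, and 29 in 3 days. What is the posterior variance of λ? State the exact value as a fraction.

167/576

Total count: 65 + 10 + 7 + 26 + 25 + 29 = 162.
Total exposure: 6 + 1 + 1 + 7 + 2 + 3 = 20 days.
Gamma(α, β) with Poisson data over total exposure Σt gives posterior Gamma(α+Σx, β+Σt) = Gamma(167, 24).
Posterior variance = α'/β'² = 167/576.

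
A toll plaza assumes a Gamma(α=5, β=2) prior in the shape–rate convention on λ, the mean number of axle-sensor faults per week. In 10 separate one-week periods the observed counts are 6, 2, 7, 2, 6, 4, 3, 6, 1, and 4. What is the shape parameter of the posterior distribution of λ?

46

Total count: 6 + 2 + 7 + 2 + 6 + 4 + 3 + 6 + 1 + 4 = 41.
Total exposure: 10 weeks.
Gamma(α, β) with Poisson data over total exposure Σt gives posterior Gamma(α+Σx, β+Σt) = Gamma(46, 12).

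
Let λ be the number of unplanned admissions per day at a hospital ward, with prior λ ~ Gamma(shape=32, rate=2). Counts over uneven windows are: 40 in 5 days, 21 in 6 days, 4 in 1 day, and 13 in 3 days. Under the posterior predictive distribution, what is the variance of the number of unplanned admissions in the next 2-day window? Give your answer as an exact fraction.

Total count: 40 + 21 + 4 + 13 = 78.
Total exposure: 5 + 6 + 1 + 3 = 15 days.
Posterior: α' = 32 + 78 = 110, β' = 2 + 15 = 17.
The posterior predictive for a window of length T is Negative Binomial with variance T·α'·(β'+T)/β'² = 2·110·19/289 = 4180/289.

4180/289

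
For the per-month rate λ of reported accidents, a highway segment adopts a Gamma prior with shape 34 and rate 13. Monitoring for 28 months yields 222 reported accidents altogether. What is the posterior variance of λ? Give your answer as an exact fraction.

Total count 222 over total exposure 28 months.
Conjugate update: add total count to the shape and total exposure to the rate, giving Gamma(256, 41).
Posterior variance = α'/β'² = 256/1681.

256/1681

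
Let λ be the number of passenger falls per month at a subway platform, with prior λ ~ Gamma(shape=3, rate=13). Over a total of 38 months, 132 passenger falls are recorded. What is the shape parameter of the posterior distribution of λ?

Total count 132 over total exposure 38 months.
By Gamma–Poisson conjugacy, the posterior is Gamma(α + Σx, β + Σt) = Gamma(3 + 132, 13 + 38) = Gamma(135, 51).

135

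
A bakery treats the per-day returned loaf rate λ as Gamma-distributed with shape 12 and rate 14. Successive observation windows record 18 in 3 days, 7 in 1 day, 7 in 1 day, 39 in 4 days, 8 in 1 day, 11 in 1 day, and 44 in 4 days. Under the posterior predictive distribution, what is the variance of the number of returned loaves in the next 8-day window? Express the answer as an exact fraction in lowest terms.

Total count: 18 + 7 + 7 + 39 + 8 + 11 + 44 = 134.
Total exposure: 3 + 1 + 1 + 4 + 1 + 1 + 4 = 15 days.
Posterior: α' = 12 + 134 = 146, β' = 14 + 15 = 29.
The posterior predictive for a window of length T is Negative Binomial with variance T·α'·(β'+T)/β'² = 8·146·37/841 = 43216/841.

43216/841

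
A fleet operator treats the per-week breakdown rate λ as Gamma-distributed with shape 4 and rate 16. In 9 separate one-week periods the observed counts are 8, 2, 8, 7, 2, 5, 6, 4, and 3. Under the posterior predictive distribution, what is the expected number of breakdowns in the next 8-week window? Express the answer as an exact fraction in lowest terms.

Total count: 8 + 2 + 8 + 7 + 2 + 5 + 6 + 4 + 3 = 45.
Total exposure: 9 weeks.
Conjugate update: add total count to the shape and total exposure to the rate, giving Gamma(49, 25).
Predictive mean over an 8-week window = T·E[λ|data] = 8·49/25 = 392/25.

392/25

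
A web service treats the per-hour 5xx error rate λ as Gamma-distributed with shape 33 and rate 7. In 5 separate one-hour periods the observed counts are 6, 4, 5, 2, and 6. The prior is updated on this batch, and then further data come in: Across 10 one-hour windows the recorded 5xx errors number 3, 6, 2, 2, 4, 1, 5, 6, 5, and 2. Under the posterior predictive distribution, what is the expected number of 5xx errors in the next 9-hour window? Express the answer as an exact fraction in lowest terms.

Total count: 6 + 4 + 5 + 2 + 6 = 23.
Total exposure: 5 hours.
After the first batch: Gamma(33 + 23, 7 + 5) = Gamma(56, 12).
Total count: 3 + 6 + 2 + 2 + 4 + 1 + 5 + 6 + 5 + 2 = 36.
Total exposure: 10 hours.
After the second batch: Gamma(56 + 36, 12 + 10) = Gamma(92, 22).
Predictive mean over a 9-hour window = T·E[λ|data] = 9·92/22 = 414/11.

414/11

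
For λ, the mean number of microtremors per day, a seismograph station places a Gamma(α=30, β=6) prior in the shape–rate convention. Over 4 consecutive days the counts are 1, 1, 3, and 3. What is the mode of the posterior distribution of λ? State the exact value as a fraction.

Total count: 1 + 1 + 3 + 3 = 8.
Total exposure: 4 days.
The Gamma prior is conjugate for the Poisson rate, so λ | data ~ Gamma(30+8, 6+4) = Gamma(38, 10).
Posterior mode = (α'−1)/β' = 37/10.

37/10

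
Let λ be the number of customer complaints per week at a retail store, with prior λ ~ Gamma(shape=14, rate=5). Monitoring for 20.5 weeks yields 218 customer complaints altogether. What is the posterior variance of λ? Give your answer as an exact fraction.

Total count 218 over total exposure 20.5 weeks.
Gamma(α, β) with Poisson data over total exposure Σt gives posterior Gamma(α+Σx, β+Σt) = Gamma(232, 51/2).
Posterior variance = α'/β'² = 232/(2601/4) = 928/2601.

928/2601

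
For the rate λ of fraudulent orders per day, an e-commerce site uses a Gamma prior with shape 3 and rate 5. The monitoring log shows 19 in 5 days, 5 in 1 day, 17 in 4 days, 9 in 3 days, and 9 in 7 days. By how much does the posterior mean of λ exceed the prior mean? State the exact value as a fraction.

Total count: 19 + 5 + 17 + 9 + 9 = 59.
Total exposure: 5 + 1 + 4 + 3 + 7 = 20 days.
Gamma(α, β) with Poisson data over total exposure Σt gives posterior Gamma(α+Σx, β+Σt) = Gamma(62, 25).
Posterior mean = 62/25 = 62/25; prior mean = 3/5 = 3/5. Difference = 62/25 − 3/5 = 47/25.

47/25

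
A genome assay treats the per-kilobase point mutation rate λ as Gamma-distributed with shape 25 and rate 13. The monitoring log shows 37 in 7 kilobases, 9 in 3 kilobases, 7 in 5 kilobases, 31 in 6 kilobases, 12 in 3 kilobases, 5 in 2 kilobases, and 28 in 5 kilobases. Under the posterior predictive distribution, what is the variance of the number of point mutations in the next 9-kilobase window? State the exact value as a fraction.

3339/88

Total count: 37 + 9 + 7 + 31 + 12 + 5 + 28 = 129.
Total exposure: 7 + 3 + 5 + 6 + 3 + 2 + 5 = 31 kilobases.
Posterior: α' = 25 + 129 = 154, β' = 13 + 31 = 44.
The posterior predictive for a window of length T is Negative Binomial with variance T·α'·(β'+T)/β'² = 9·154·53/1936 = 3339/88.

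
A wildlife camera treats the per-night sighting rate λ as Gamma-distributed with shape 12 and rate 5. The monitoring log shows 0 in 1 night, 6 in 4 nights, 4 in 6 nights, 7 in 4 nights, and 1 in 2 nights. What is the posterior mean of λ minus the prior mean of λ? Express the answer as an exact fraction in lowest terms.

-57/55

Total count: 0 + 6 + 4 + 7 + 1 = 18.
Total exposure: 1 + 4 + 6 + 4 + 2 = 17 nights.
Conjugate update: add total count to the shape and total exposure to the rate, giving Gamma(30, 22).
Posterior mean = 30/22 = 15/11; prior mean = 12/5 = 12/5. Difference = 15/11 − 12/5 = -57/55.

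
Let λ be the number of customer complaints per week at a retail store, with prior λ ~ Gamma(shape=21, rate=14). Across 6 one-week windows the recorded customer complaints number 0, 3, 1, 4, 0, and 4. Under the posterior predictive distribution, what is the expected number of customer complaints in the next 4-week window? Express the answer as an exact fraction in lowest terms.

33/5

Total count: 0 + 3 + 1 + 4 + 0 + 4 = 12.
Total exposure: 6 weeks.
Conjugate update: add total count to the shape and total exposure to the rate, giving Gamma(33, 20).
Predictive mean over a 4-week window = T·E[λ|data] = 4·33/20 = 33/5.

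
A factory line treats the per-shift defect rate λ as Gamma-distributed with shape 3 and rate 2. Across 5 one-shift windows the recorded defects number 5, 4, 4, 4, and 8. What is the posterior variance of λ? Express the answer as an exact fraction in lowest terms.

4/7

Total count: 5 + 4 + 4 + 4 + 8 = 25.
Total exposure: 5 shifts.
By Gamma–Poisson conjugacy, the posterior is Gamma(α + Σx, β + Σt) = Gamma(3 + 25, 2 + 5) = Gamma(28, 7).
Posterior variance = α'/β'² = 28/49 = 4/7.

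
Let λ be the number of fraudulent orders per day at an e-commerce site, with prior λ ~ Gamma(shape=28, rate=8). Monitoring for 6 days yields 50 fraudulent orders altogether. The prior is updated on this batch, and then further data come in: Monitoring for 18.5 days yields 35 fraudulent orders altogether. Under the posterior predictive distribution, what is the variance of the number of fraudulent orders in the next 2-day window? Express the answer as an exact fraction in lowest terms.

31188/4225

Total count 50 over total exposure 6 days.
After the first batch: Gamma(28 + 50, 8 + 6) = Gamma(78, 14).
Total count 35 over total exposure 18.5 days.
After the second batch: Gamma(78 + 35, 14 + 18.5) = Gamma(113, 65/2).
The posterior predictive for a window of length T is Negative Binomial with variance T·α'·(β'+T)/β'² = 2·113·(69/2)/(4225/4) = 31188/4225.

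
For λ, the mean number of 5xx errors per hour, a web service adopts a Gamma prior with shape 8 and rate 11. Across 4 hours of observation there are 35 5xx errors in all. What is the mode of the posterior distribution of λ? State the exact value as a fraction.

14/5

Total count 35 over total exposure 4 hours.
Posterior: α' = 8 + 35 = 43, β' = 11 + 4 = 15.
Posterior mode = (α'−1)/β' = 42/15 = 14/5.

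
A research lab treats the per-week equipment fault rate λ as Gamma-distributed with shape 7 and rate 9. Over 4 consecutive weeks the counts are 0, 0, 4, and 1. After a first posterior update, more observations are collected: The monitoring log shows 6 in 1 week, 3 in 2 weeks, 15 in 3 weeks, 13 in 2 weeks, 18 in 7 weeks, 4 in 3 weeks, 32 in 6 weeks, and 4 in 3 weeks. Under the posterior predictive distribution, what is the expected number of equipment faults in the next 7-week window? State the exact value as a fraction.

749/40

Total count: 0 + 0 + 4 + 1 = 5.
Total exposure: 4 weeks.
After the first batch: Gamma(7 + 5, 9 + 4) = Gamma(12, 13).
Total count: 6 + 3 + 15 + 13 + 18 + 4 + 32 + 4 = 95.
Total exposure: 1 + 2 + 3 + 2 + 7 + 3 + 6 + 3 = 27 weeks.
After the second batch: Gamma(12 + 95, 13 + 27) = Gamma(107, 40).
Predictive mean over a 7-week window = T·E[λ|data] = 7·107/40 = 749/40.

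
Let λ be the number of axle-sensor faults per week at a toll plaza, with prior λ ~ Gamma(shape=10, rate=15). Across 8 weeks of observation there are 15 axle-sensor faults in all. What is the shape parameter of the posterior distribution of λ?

Total count 15 over total exposure 8 weeks.
Conjugate update: add total count to the shape and total exposure to the rate, giving Gamma(25, 23).

25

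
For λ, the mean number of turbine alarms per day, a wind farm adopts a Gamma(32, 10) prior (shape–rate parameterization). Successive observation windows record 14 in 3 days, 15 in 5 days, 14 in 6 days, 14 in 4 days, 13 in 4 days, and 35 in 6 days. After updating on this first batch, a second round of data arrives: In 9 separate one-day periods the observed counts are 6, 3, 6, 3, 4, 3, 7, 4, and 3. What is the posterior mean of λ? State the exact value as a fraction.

Total count: 14 + 15 + 14 + 14 + 13 + 35 = 105.
Total exposure: 3 + 5 + 6 + 4 + 4 + 6 = 28 days.
After the first batch: Gamma(32 + 105, 10 + 28) = Gamma(137, 38).
Total count: 6 + 3 + 6 + 3 + 4 + 3 + 7 + 4 + 3 = 39.
Total exposure: 9 days.
After the second batch: Gamma(137 + 39, 38 + 9) = Gamma(176, 47).
Posterior mean = α'/β' = 176/47.

176/47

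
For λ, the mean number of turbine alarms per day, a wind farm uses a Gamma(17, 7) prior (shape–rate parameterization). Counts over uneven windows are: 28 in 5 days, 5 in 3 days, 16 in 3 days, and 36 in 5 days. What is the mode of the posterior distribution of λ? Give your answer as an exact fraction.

101/23

Total count: 28 + 5 + 16 + 36 = 85.
Total exposure: 5 + 3 + 3 + 5 = 16 days.
Gamma(α, β) with Poisson data over total exposure Σt gives posterior Gamma(α+Σx, β+Σt) = Gamma(102, 23).
Posterior mode = (α'−1)/β' = 101/23.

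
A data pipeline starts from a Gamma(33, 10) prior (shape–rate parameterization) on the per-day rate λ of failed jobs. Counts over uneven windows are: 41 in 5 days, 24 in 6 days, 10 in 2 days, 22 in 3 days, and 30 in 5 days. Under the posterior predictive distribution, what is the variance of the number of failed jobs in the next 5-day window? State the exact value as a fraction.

28800/961

Total count: 41 + 24 + 10 + 22 + 30 = 127.
Total exposure: 5 + 6 + 2 + 3 + 5 = 21 days.
Posterior: α' = 33 + 127 = 160, β' = 10 + 21 = 31.
The posterior predictive for a window of length T is Negative Binomial with variance T·α'·(β'+T)/β'² = 5·160·36/961 = 28800/961.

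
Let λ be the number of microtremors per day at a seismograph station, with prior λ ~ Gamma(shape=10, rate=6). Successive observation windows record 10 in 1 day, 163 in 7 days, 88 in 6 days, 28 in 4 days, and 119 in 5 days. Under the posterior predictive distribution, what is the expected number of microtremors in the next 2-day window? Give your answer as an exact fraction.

836/29

Total count: 10 + 163 + 88 + 28 + 119 = 408.
Total exposure: 1 + 7 + 6 + 4 + 5 = 23 days.
Gamma(α, β) with Poisson data over total exposure Σt gives posterior Gamma(α+Σx, β+Σt) = Gamma(418, 29).
Predictive mean over a 2-day window = T·E[λ|data] = 2·418/29 = 836/29.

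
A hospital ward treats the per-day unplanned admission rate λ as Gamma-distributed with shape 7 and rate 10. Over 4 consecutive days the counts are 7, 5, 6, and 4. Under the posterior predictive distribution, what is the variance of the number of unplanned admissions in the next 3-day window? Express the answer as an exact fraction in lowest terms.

Total count: 7 + 5 + 6 + 4 = 22.
Total exposure: 4 days.
Gamma(α, β) with Poisson data over total exposure Σt gives posterior Gamma(α+Σx, β+Σt) = Gamma(29, 14).
The posterior predictive for a window of length T is Negative Binomial with variance T·α'·(β'+T)/β'² = 3·29·17/196 = 1479/196.

1479/196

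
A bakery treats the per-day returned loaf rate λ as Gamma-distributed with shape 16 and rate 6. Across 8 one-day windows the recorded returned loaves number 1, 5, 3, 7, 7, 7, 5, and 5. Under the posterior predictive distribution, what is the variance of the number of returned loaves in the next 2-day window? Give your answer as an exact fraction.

Total count: 1 + 5 + 3 + 7 + 7 + 7 + 5 + 5 = 40.
Total exposure: 8 days.
Posterior: α' = 16 + 40 = 56, β' = 6 + 8 = 14.
The posterior predictive for a window of length T is Negative Binomial with variance T·α'·(β'+T)/β'² = 2·56·16/196 = 64/7.

64/7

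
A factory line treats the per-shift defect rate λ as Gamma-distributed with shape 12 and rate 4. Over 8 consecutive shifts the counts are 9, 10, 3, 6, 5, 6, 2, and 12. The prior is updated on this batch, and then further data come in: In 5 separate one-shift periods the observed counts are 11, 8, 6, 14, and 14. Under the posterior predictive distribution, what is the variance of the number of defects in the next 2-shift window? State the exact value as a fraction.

Total count: 9 + 10 + 3 + 6 + 5 + 6 + 2 + 12 = 53.
Total exposure: 8 shifts.
After the first batch: Gamma(12 + 53, 4 + 8) = Gamma(65, 12).
Total count: 11 + 8 + 6 + 14 + 14 = 53.
Total exposure: 5 shifts.
After the second batch: Gamma(65 + 53, 12 + 5) = Gamma(118, 17).
The posterior predictive for a window of length T is Negative Binomial with variance T·α'·(β'+T)/β'² = 2·118·19/289 = 4484/289.

4484/289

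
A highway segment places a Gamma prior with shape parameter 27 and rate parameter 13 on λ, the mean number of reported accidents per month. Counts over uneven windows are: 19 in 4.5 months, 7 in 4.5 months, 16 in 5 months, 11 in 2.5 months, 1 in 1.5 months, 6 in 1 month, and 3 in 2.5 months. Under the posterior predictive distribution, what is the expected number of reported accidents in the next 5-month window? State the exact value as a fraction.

300/23

Total count: 19 + 7 + 16 + 11 + 1 + 6 + 3 = 63.
Total exposure: 4.5 + 4.5 + 5 + 2.5 + 1.5 + 1 + 2.5 = 21.5 months.
Posterior: α' = 27 + 63 = 90, β' = 13 + 21.5 = 69/2.
Predictive mean over a 5-month window = T·E[λ|data] = 5·90/(69/2) = 300/23.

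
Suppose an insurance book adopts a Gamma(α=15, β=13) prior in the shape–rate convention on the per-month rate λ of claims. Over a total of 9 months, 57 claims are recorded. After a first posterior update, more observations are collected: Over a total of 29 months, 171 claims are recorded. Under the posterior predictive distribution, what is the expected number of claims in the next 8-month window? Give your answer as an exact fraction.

648/17

Total count 57 over total exposure 9 months.
After the first batch: Gamma(15 + 57, 13 + 9) = Gamma(72, 22).
Total count 171 over total exposure 29 months.
After the second batch: Gamma(72 + 171, 22 + 29) = Gamma(243, 51).
Predictive mean over an 8-month window = T·E[λ|data] = 8·243/51 = 648/17.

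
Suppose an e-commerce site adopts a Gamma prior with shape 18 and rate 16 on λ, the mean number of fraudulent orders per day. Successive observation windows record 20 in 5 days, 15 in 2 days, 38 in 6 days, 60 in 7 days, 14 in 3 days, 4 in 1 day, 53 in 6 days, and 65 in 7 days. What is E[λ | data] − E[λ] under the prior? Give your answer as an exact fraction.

Total count: 20 + 15 + 38 + 60 + 14 + 4 + 53 + 65 = 269.
Total exposure: 5 + 2 + 6 + 7 + 3 + 1 + 6 + 7 = 37 days.
By Gamma–Poisson conjugacy, the posterior is Gamma(α + Σx, β + Σt) = Gamma(18 + 269, 16 + 37) = Gamma(287, 53).
Posterior mean = 287/53 = 287/53; prior mean = 18/16 = 9/8. Difference = 287/53 − 9/8 = 1819/424.

1819/424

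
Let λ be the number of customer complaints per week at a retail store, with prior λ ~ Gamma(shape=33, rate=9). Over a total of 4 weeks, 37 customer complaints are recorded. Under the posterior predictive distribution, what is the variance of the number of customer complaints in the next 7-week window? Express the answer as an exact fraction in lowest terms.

Total count 37 over total exposure 4 weeks.
Conjugate update: add total count to the shape and total exposure to the rate, giving Gamma(70, 13).
The posterior predictive for a window of length T is Negative Binomial with variance T·α'·(β'+T)/β'² = 7·70·20/169 = 9800/169.

9800/169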